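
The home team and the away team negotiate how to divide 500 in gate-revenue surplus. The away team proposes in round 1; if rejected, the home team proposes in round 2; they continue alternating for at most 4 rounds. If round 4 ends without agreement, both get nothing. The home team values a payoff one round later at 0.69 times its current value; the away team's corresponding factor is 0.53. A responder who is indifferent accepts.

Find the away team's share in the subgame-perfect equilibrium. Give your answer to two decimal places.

By backward induction:
Round 4 (the home team proposes): the away team will accept anything ≥ 0, so the home team offers 0 and keeps 500.
Round 3 (the away team proposes): the home team can get 500 next round, worth 0.69 × 500 = 345 now; the away team offers that and keeps 155.
Round 2 (the home team proposes): the away team can get 155 next round, worth 0.53 × 155 = 82.15 now. The home team offers 82.15 and keeps 500 − 82.15 = 417.85.
Round 1 (the away team proposes): the home team can get 417.85 next round, worth 0.69 × 417.85 = 288.3165 now, so the away team offers 288.3165, keeping 211.6835.

211.68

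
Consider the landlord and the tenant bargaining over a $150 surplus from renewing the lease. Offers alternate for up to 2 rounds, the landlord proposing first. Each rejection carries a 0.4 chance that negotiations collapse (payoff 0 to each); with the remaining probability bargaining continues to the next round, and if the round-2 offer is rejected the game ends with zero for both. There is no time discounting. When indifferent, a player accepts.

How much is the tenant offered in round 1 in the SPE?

By backward induction:
Round 2 (the tenant proposes): rejection yields 0 for the landlord; the tenant offers 0 and keeps 150.
Round 1 (the landlord proposes): rejecting gives the tenant an expected 0.6 × 150 = 90; the landlord offers that and keeps 60.

90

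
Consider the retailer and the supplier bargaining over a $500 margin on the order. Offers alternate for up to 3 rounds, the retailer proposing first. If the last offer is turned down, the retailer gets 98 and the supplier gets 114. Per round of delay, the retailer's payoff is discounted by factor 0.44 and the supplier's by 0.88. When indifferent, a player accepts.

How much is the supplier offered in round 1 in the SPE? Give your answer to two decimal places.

Round 3 (the retailer proposes): the supplier gets 114 if talks fail, so the retailer offers 114 and keeps 386.
Round 2 (the supplier proposes): the retailer can get 386 next round, worth 0.44 × 386 = 169.84 now, so the supplier offers 169.84, keeping 330.16.
Round 1 (the retailer proposes): the supplier can get 330.16 next round, worth 0.88 × 330.16 = 290.5408 now, so the retailer offers 290.5408, keeping 209.4592.

290.54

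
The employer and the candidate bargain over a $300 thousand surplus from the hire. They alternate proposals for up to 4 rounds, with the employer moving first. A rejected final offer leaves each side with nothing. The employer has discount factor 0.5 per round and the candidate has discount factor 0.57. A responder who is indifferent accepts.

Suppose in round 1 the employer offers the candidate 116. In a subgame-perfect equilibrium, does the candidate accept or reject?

Reject

Round 4 (the candidate proposes): rejection yields 0 for the employer; the candidate offers 0 and keeps 300.
Round 3 (the employer proposes): the candidate can get 300 next round, worth 0.57 × 300 = 171 now. The employer offers 171 and keeps 300 − 171 = 129.
Round 2 (the candidate proposes): the employer can get 129 next round, worth 0.5 × 129 = 64.5 now. The candidate offers 64.5 and keeps 300 − 64.5 = 235.5.
So by rejecting in round 1, the candidate gets 235.5 next round, worth 0.57 × 235.5 = 134.235 now.
Offer 116 < 134.235, so the candidate rejects.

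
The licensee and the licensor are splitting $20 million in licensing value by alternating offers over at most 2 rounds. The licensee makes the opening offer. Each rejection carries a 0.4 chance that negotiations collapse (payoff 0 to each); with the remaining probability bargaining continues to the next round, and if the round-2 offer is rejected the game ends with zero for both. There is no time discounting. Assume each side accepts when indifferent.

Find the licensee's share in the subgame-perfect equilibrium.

Round 2 (the licensor proposes): the licensee will accept anything ≥ 0, so the licensor offers 0 and keeps 20.
Round 1 (the licensee proposes): rejecting gives the licensor an expected 0.6 × 20 = 12. The licensee offers 12 and keeps 20 − 12 = 8.

8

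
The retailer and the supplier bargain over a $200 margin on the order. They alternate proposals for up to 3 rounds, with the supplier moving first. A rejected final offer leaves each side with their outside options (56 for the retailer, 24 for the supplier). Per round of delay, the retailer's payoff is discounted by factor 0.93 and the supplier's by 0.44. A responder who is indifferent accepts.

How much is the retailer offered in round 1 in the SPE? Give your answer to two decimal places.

127.08

Round 3 (the supplier proposes): the retailer gets 56 if talks fail, so the supplier offers 56 and keeps 144.
Round 2 (the retailer proposes): the supplier can get 144 next round, worth 0.44 × 144 = 63.36 now; the retailer offers that and keeps 136.64.
Round 1 (the supplier proposes): the retailer can get 136.64 next round, worth 0.93 × 136.64 = 127.0752 now. The supplier offers 127.0752 and keeps 200 − 127.0752 = 72.9248.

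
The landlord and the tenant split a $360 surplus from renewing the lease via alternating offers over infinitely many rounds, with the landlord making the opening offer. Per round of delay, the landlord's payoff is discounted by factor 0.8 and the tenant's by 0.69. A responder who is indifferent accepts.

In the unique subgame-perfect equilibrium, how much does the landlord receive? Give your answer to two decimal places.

249.11

Let x be the landlord's share when the landlord proposes and y be the tenant's share when the tenant proposes.
The tenant accepts iff offered ≥ 0.69·y, so x = 360 − 0.69y. Symmetrically y = 360 − 0.8x.
Substituting: x = 360 − 0.69(360 − 0.8x), giving x(1 − 0.8·0.69) = 360(1 − 0.69).
So x = 360 × 0.31 / 0.448 ≈ 249.1071, and the tenant receives 360 − x ≈ 110.8929.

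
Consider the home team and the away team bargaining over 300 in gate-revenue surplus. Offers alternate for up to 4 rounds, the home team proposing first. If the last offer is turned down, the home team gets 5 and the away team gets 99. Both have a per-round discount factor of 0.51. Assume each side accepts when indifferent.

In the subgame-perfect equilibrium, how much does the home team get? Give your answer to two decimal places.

Round 4 (the away team proposes): the home team gets 5 if talks fail, so the away team offers 5 and keeps 295.
Round 3 (the home team proposes): the away team can get 295 next round, worth 0.51 × 295 = 150.45 now, so the home team offers 150.45, keeping 149.55.
Round 2 (the away team proposes): the home team can get 149.55 next round, worth 0.51 × 149.55 = 76.2705 now, so the away team offers 76.2705, keeping 223.7295.
Round 1 (the home team proposes): the away team can get 223.7295 next round, worth 0.51 × 223.7295 = 114.102045 now. The home team offers 114.102045 and keeps 300 − 114.102045 = 185.897955.

185.90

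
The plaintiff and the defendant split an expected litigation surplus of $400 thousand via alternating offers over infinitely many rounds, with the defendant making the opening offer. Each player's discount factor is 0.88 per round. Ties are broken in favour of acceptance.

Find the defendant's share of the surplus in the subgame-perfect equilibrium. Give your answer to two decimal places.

212.77

When the defendant proposes, the plaintiff accepts any offer worth at least 0.88 times what the plaintiff would get by proposing next round; and vice versa.
This gives x = 400 − 0.88y and y = 400 − 0.88x, where x and y are each side's share when it proposes.
Hence (1 − 0.88·0.88)x = 400(1 − 0.88), i.e. 0.2256·x = 48.
x ≈ 212.7660; the plaintiff's share is 400 − x ≈ 187.2340.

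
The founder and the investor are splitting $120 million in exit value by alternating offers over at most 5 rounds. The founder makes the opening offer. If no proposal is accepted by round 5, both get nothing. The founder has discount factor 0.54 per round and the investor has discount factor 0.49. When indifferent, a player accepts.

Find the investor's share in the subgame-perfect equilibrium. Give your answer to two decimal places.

Round 5 (the founder proposes): rejection yields 0 for the investor; the founder offers 0 and keeps 120.
Round 4 (the investor proposes): the founder can get 120 next round, worth 0.54 × 120 = 64.8 now. The investor offers 64.8 and keeps 120 − 64.8 = 55.2.
Round 3 (the founder proposes): the investor can get 55.2 next round, worth 0.49 × 55.2 = 27.048 now. The founder offers 27.048 and keeps 120 − 27.048 = 92.952.
Round 2 (the investor proposes): the founder can get 92.952 next round, worth 0.54 × 92.952 = 50.19408 now. The investor offers 50.19408 and keeps 120 − 50.19408 = 69.80592.
Round 1 (the founder proposes): the investor can get 69.80592 next round, worth 0.49 × 69.80592 = 34.2049008 now; the founder offers that and keeps 85.7950992.

34.20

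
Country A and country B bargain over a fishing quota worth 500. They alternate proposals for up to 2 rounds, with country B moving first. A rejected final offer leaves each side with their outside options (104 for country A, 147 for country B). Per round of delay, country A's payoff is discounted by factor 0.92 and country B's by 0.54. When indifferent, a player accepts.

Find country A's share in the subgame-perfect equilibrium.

Round 2 (country A proposes): country B gets 147 if talks fail, so country A offers 147 and keeps 353.
Round 1 (country B proposes): country A can get 353 next round, worth 0.92 × 353 = 324.76 now; country B offers that and keeps 175.24.

324.76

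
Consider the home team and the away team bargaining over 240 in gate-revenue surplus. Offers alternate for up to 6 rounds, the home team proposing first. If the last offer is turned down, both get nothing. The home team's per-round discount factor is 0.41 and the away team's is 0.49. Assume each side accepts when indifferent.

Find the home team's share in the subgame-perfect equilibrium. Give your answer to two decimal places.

151.93

Round 6 (the away team proposes): the home team will accept anything ≥ 0, so the away team offers 0 and keeps 240.
Round 5 (the home team proposes): the away team can get 240 next round, worth 0.49 × 240 = 117.6 now. The home team offers 117.6 and keeps 240 − 117.6 = 122.4.
Round 4 (the away team proposes): the home team can get 122.4 next round, worth 0.41 × 122.4 = 50.184 now; the away team offers that and keeps 189.816.
Round 3 (the home team proposes): the away team can get 189.816 next round, worth 0.49 × 189.816 = 93.00984 now. The home team offers 93.00984 and keeps 240 − 93.00984 = 146.99016.
Round 2 (the away team proposes): the home team can get 146.99016 next round, worth 0.41 × 146.99016 = 60.2659656 now; the away team offers that and keeps 179.7340344.
Round 1 (the home team proposes): the away team can get 179.7340344 next round, worth 0.49 × 179.7340344 = 88.069676856 now; the home team offers that and keeps 151.930323144.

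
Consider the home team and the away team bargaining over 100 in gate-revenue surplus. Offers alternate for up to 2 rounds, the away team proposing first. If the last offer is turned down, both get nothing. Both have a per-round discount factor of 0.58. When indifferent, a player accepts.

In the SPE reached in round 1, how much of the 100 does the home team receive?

58

Work backward from the last round.
Round 2 (the home team proposes): rejection yields 0 for the away team; the home team offers 0 and keeps 100.
Round 1 (the away team proposes): the home team can get 100 next round, worth 0.58 × 100 = 58 now; the away team offers that and keeps 42.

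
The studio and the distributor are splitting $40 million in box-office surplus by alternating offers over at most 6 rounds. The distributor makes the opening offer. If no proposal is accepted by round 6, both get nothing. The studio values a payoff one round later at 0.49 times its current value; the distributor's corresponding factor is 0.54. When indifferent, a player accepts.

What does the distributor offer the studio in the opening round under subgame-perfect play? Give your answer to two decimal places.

Round 6 (the studio proposes): the distributor will accept anything ≥ 0, so the studio offers 0 and keeps 40.
Round 5 (the distributor proposes): the studio can get 40 next round, worth 0.49 × 40 = 19.6 now. The distributor offers 19.6 and keeps 40 − 19.6 = 20.4.
Round 4 (the studio proposes): the distributor can get 20.4 next round, worth 0.54 × 20.4 = 11.016 now, so the studio offers 11.016, keeping 28.984.
Round 3 (the distributor proposes): the studio can get 28.984 next round, worth 0.49 × 28.984 = 14.20216 now. The distributor offers 14.20216 and keeps 40 − 14.20216 = 25.79784.
Round 2 (the studio proposes): the distributor can get 25.79784 next round, worth 0.54 × 25.79784 = 13.9308336 now; the studio offers that and keeps 26.0691664.
Round 1 (the distributor proposes): the studio can get 26.0691664 next round, worth 0.49 × 26.0691664 = 12.773891536 now. The distributor offers 12.773891536 and keeps 40 − 12.773891536 = 27.226108464.

12.77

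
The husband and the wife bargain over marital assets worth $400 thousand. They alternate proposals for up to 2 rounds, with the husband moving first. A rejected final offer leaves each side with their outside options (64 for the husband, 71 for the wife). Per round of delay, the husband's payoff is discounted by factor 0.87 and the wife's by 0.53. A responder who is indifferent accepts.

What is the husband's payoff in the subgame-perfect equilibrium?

221.92

Work backward from the last round.
Round 2 (the wife proposes): the husband gets 64 if talks fail, so the wife offers 64 and keeps 336.
Round 1 (the husband proposes): the wife can get 336 next round, worth 0.53 × 336 = 178.08 now. The husband offers 178.08 and keeps 400 − 178.08 = 221.92.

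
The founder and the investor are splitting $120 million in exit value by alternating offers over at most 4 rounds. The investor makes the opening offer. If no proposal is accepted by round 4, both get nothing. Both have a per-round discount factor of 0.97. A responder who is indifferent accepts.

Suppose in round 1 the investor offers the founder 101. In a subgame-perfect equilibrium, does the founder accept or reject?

Work out the founder's continuation value if the offer is rejected.
Round 4 (the founder proposes): rejection yields 0 for the investor; the founder offers 0 and keeps 120.
Round 3 (the investor proposes): the founder can get 120 next round, worth 0.97 × 120 = 116.4 now, so the investor offers 116.4, keeping 3.6.
Round 2 (the founder proposes): the investor can get 3.6 next round, worth 0.97 × 3.6 = 3.492 now, so the founder offers 3.492, keeping 116.508.
So by rejecting in round 1, the founder gets 116.508 next round, worth 0.97 × 116.508 = 113.01276 now.
Offer 101 < 113.01276, so the founder rejects.

Reject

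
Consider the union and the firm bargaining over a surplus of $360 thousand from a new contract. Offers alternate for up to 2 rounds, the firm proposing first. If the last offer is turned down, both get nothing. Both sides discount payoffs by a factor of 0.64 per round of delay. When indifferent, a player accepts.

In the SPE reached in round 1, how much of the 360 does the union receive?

Round 2 (the union proposes): rejection yields 0 for the firm; the union offers 0 and keeps 360.
Round 1 (the firm proposes): the union can get 360 next round, worth 0.64 × 360 = 230.4 now. The firm offers 230.4 and keeps 360 − 230.4 = 129.6.

230.4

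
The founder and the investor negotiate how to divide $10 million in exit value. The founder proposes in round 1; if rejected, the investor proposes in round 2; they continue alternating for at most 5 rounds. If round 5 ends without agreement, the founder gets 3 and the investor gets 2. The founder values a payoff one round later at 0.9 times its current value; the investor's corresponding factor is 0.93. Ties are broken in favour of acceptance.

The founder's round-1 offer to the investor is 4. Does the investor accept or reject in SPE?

Round 5 (the founder proposes): the investor gets 2 if talks fail, so the founder offers 2 and keeps 8.
Round 4 (the investor proposes): the founder can get 8 next round, worth 0.9 × 8 = 7.2 now; the investor offers that and keeps 2.8.
Round 3 (the founder proposes): the investor can get 2.8 next round, worth 0.93 × 2.8 = 2.604 now, so the founder offers 2.604, keeping 7.396.
Round 2 (the investor proposes): the founder can get 7.396 next round, worth 0.9 × 7.396 = 6.6564 now, so the investor offers 6.6564, keeping 3.3436.
So by rejecting in round 1, the investor gets 3.3436 next round, worth 0.93 × 3.3436 = 3.109548 now.
Offer 4 ≥ 3.109548, so the investor accepts.

Accept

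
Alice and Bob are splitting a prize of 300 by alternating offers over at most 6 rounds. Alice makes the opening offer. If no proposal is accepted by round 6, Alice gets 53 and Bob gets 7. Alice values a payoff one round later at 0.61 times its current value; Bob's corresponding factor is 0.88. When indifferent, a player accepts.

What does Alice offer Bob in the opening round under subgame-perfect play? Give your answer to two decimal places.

220.86

Round 6 (Bob proposes): Alice gets 53 if talks fail, so Bob offers 53 and keeps 247.
Round 5 (Alice proposes): Bob can get 247 next round, worth 0.88 × 247 = 217.36 now; Alice offers that and keeps 82.64.
Round 4 (Bob proposes): Alice can get 82.64 next round, worth 0.61 × 82.64 = 50.4104 now, so Bob offers 50.4104, keeping 249.5896.
Round 3 (Alice proposes): Bob can get 249.5896 next round, worth 0.88 × 249.5896 = 219.638848 now, so Alice offers 219.638848, keeping 80.361152.
Round 2 (Bob proposes): Alice can get 80.361152 next round, worth 0.61 × 80.361152 = 49.02030272 now. Bob offers 49.02030272 and keeps 300 − 49.02030272 = 250.97969728.
Round 1 (Alice proposes): Bob can get 250.97969728 next round, worth 0.88 × 250.97969728 = 220.8621336064 now. Alice offers 220.8621336064 and keeps 300 − 220.8621336064 = 79.1378663936.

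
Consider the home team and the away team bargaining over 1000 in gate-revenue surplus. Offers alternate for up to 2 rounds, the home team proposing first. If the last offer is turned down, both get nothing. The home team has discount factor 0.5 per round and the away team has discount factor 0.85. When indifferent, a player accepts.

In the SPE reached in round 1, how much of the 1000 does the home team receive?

Round 2 (the away team proposes): rejection yields 0 for the home team; the away team offers 0 and keeps 1000.
Round 1 (the home team proposes): the away team can get 1000 next round, worth 0.85 × 1000 = 850 now; the home team offers that and keeps 150.

150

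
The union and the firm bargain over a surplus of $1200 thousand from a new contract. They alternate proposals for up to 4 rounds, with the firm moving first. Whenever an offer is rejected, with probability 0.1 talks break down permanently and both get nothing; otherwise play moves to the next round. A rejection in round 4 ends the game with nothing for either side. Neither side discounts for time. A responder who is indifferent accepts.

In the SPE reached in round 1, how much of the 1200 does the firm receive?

217.2

By backward induction:
Round 4 (the union proposes): rejection yields 0 for the firm; the union offers 0 and keeps 1200.
Round 3 (the firm proposes): rejecting gives the union an expected 0.9 × 1200 = 1080, so the firm offers 1080, keeping 120.
Round 2 (the union proposes): rejecting gives the firm an expected 0.9 × 120 = 108; the union offers that and keeps 1092.
Round 1 (the firm proposes): rejecting gives the union an expected 0.9 × 1092 = 982.8. The firm offers 982.8 and keeps 1200 − 982.8 = 217.2.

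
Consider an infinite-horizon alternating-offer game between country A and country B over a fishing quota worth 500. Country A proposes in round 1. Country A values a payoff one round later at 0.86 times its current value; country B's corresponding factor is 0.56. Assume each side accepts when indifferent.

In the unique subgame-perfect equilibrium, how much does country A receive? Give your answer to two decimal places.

When country A proposes, country B accepts any offer worth at least 0.56 times what country B would get by proposing next round; and vice versa.
This gives x = 500 − 0.56y and y = 500 − 0.86x, where x and y are each side's share when it proposes.
Hence (1 − 0.56·0.86)x = 500(1 − 0.56), i.e. 0.5184·x = 220.
x ≈ 424.3827; country B's share is 500 − x ≈ 75.6173.

424.38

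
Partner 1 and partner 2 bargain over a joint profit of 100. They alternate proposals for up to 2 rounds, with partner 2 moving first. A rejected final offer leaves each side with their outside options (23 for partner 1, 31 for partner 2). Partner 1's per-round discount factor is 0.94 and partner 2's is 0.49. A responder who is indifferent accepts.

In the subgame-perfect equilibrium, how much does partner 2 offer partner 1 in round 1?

64.86

By backward induction:
Round 2 (partner 1 proposes): partner 2 gets 31 if talks fail, so partner 1 offers 31 and keeps 69.
Round 1 (partner 2 proposes): partner 1 can get 69 next round, worth 0.94 × 69 = 64.86 now; partner 2 offers that and keeps 35.14.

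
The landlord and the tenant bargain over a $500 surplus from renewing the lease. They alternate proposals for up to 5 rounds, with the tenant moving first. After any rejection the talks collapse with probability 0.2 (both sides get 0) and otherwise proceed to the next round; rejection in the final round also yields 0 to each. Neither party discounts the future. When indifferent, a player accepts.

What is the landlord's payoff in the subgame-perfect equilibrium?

By backward induction:
Round 5 (the tenant proposes): rejection yields 0 for the landlord; the tenant offers 0 and keeps 500.
Round 4 (the landlord proposes): rejecting gives the tenant an expected 0.8 × 500 = 400; the landlord offers that and keeps 100.
Round 3 (the tenant proposes): rejecting gives the landlord an expected 0.8 × 100 = 80. The tenant offers 80 and keeps 500 − 80 = 420.
Round 2 (the landlord proposes): rejecting gives the tenant an expected 0.8 × 420 = 336. The landlord offers 336 and keeps 500 − 336 = 164.
Round 1 (the tenant proposes): rejecting gives the landlord an expected 0.8 × 164 = 131.2, so the tenant offers 131.2, keeping 368.8.

131.2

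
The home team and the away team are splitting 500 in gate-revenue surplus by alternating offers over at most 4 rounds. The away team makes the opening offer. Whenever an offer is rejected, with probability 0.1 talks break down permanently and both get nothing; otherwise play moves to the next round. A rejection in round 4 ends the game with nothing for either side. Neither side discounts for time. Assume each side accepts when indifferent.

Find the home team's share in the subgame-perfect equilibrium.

Round 4 (the home team proposes): the away team will accept anything ≥ 0, so the home team offers 0 and keeps 500.
Round 3 (the away team proposes): rejecting gives the home team an expected 0.9 × 500 = 450; the away team offers that and keeps 50.
Round 2 (the home team proposes): rejecting gives the away team an expected 0.9 × 50 = 45, so the home team offers 45, keeping 455.
Round 1 (the away team proposes): rejecting gives the home team an expected 0.9 × 455 = 409.5, so the away team offers 409.5, keeping 90.5.

409.5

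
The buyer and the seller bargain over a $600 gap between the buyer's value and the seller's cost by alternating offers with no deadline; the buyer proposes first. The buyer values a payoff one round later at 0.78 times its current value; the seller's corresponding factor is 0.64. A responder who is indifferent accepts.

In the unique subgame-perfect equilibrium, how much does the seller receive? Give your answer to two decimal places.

168.69

In a stationary SPE each proposer offers the other exactly their discounted continuation value.
If the buyer keeps x when proposing and the seller keeps y when proposing, then x = 600 − 0.64y and y = 600 − 0.78x.
Solving: x = 600(1 − 0.64) / (1 − 0.78·0.64) = 216 / 0.5008 ≈ 431.3099.
The seller gets 600 − 431.3099 ≈ 168.6901.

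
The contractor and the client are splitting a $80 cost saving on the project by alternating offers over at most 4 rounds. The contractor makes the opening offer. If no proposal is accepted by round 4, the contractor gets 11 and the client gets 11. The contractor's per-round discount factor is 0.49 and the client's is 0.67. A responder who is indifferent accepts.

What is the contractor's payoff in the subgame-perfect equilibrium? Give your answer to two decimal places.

37.49

Work backward from the last round.
Round 4 (the client proposes): the contractor gets 11 if talks fail, so the client offers 11 and keeps 69.
Round 3 (the contractor proposes): the client can get 69 next round, worth 0.67 × 69 = 46.23 now; the contractor offers that and keeps 33.77.
Round 2 (the client proposes): the contractor can get 33.77 next round, worth 0.49 × 33.77 = 16.5473 now, so the client offers 16.5473, keeping 63.4527.
Round 1 (the contractor proposes): the client can get 63.4527 next round, worth 0.67 × 63.4527 = 42.513309 now; the contractor offers that and keeps 37.486691.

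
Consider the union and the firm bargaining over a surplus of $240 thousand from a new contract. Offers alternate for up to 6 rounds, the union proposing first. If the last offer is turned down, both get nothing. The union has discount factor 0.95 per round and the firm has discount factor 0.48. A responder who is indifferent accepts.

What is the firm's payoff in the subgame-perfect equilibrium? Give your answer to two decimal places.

Round 6 (the firm proposes): rejection yields 0 for the union; the firm offers 0 and keeps 240.
Round 5 (the union proposes): the firm can get 240 next round, worth 0.48 × 240 = 115.2 now. The union offers 115.2 and keeps 240 − 115.2 = 124.8.
Round 4 (the firm proposes): the union can get 124.8 next round, worth 0.95 × 124.8 = 118.56 now, so the firm offers 118.56, keeping 121.44.
Round 3 (the union proposes): the firm can get 121.44 next round, worth 0.48 × 121.44 = 58.2912 now, so the union offers 58.2912, keeping 181.7088.
Round 2 (the firm proposes): the union can get 181.7088 next round, worth 0.95 × 181.7088 = 172.62336 now. The firm offers 172.62336 and keeps 240 − 172.62336 = 67.37664.
Round 1 (the union proposes): the firm can get 67.37664 next round, worth 0.48 × 67.37664 = 32.3407872 now. The union offers 32.3407872 and keeps 240 − 32.3407872 = 207.6592128.

32.34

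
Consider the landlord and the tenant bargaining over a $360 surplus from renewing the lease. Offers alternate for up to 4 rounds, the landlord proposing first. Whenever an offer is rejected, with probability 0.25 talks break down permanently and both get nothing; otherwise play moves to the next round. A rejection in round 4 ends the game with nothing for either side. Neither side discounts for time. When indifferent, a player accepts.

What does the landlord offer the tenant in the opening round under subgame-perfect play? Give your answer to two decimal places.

Round 4 (the tenant proposes): rejection yields 0 for the landlord; the tenant offers 0 and keeps 360.
Round 3 (the landlord proposes): rejecting gives the tenant an expected 0.75 × 360 = 270, so the landlord offers 270, keeping 90.
Round 2 (the tenant proposes): rejecting gives the landlord an expected 0.75 × 90 = 67.5; the tenant offers that and keeps 292.5.
Round 1 (the landlord proposes): rejecting gives the tenant an expected 0.75 × 292.5 = 219.375. The landlord offers 219.375 and keeps 360 − 219.375 = 140.625.

219.38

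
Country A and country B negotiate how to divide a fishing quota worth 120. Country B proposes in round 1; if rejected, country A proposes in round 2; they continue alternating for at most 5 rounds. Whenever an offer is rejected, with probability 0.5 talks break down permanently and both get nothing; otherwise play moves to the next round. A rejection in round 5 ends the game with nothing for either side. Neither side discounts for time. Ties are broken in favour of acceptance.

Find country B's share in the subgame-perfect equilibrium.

By backward induction:
Round 5 (country B proposes): country A will accept anything ≥ 0, so country B offers 0 and keeps 120.
Round 4 (country A proposes): rejecting gives country B an expected 0.5 × 120 = 60; country A offers that and keeps 60.
Round 3 (country B proposes): rejecting gives country A an expected 0.5 × 60 = 30. Country B offers 30 and keeps 120 − 30 = 90.
Round 2 (country A proposes): rejecting gives country B an expected 0.5 × 90 = 45; country A offers that and keeps 75.
Round 1 (country B proposes): rejecting gives country A an expected 0.5 × 75 = 37.5. Country B offers 37.5 and keeps 120 − 37.5 = 82.5.

82.5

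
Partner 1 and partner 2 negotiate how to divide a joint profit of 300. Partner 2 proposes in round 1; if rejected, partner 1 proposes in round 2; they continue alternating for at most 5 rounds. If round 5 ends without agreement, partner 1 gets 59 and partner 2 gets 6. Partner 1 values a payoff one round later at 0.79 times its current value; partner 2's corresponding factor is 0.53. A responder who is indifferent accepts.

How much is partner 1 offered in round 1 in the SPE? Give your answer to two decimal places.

168.37

Round 5 (partner 2 proposes): partner 1 gets 59 if talks fail, so partner 2 offers 59 and keeps 241.
Round 4 (partner 1 proposes): partner 2 can get 241 next round, worth 0.53 × 241 = 127.73 now; partner 1 offers that and keeps 172.27.
Round 3 (partner 2 proposes): partner 1 can get 172.27 next round, worth 0.79 × 172.27 = 136.0933 now; partner 2 offers that and keeps 163.9067.
Round 2 (partner 1 proposes): partner 2 can get 163.9067 next round, worth 0.53 × 163.9067 = 86.870551 now. Partner 1 offers 86.870551 and keeps 300 − 86.870551 = 213.129449.
Round 1 (partner 2 proposes): partner 1 can get 213.129449 next round, worth 0.79 × 213.129449 = 168.37226471 now. Partner 2 offers 168.37226471 and keeps 300 − 168.37226471 = 131.62773529.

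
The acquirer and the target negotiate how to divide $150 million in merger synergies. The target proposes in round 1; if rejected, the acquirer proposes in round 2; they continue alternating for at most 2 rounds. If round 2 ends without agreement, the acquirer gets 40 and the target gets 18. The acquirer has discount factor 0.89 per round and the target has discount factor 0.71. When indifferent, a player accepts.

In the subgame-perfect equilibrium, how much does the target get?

Round 2 (the acquirer proposes): the target gets 18 if talks fail, so the acquirer offers 18 and keeps 132.
Round 1 (the target proposes): the acquirer can get 132 next round, worth 0.89 × 132 = 117.48 now; the target offers that and keeps 32.52.

32.52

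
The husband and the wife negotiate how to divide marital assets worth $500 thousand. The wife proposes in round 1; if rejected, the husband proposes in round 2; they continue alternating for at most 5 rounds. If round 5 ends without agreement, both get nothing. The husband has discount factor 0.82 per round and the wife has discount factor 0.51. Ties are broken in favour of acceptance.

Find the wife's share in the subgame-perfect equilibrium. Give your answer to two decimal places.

215.08

Round 5 (the wife proposes): the husband will accept anything ≥ 0, so the wife offers 0 and keeps 500.
Round 4 (the husband proposes): the wife can get 500 next round, worth 0.51 × 500 = 255 now. The husband offers 255 and keeps 500 − 255 = 245.
Round 3 (the wife proposes): the husband can get 245 next round, worth 0.82 × 245 = 200.9 now. The wife offers 200.9 and keeps 500 − 200.9 = 299.1.
Round 2 (the husband proposes): the wife can get 299.1 next round, worth 0.51 × 299.1 = 152.541 now. The husband offers 152.541 and keeps 500 − 152.541 = 347.459.
Round 1 (the wife proposes): the husband can get 347.459 next round, worth 0.82 × 347.459 = 284.91638 now, so the wife offers 284.91638, keeping 215.08362.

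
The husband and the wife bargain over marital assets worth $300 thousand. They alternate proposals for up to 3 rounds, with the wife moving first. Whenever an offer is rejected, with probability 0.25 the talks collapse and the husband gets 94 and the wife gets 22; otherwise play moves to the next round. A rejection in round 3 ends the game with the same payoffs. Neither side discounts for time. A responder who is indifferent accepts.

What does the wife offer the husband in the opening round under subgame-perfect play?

Round 3 (the wife proposes): the husband gets 94 if talks fail, so the wife offers 94 and keeps 206.
Round 2 (the husband proposes): rejecting gives the wife an expected 0.75 × 206 + 0.25 × 22 = 160; the husband offers that and keeps 140.
Round 1 (the wife proposes): rejecting gives the husband an expected 0.75 × 140 + 0.25 × 94 = 128.5. The wife offers 128.5 and keeps 300 − 128.5 = 171.5.

128.5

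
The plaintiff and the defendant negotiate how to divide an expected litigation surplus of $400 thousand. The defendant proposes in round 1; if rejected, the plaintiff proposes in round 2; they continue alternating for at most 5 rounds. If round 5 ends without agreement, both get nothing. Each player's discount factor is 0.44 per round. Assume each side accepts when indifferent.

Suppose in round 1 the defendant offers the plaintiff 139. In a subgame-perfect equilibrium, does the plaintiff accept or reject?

Accept

Round 5 (the defendant proposes): rejection yields 0 for the plaintiff; the defendant offers 0 and keeps 400.
Round 4 (the plaintiff proposes): the defendant can get 400 next round, worth 0.44 × 400 = 176 now; the plaintiff offers that and keeps 224.
Round 3 (the defendant proposes): the plaintiff can get 224 next round, worth 0.44 × 224 = 98.56 now. The defendant offers 98.56 and keeps 400 − 98.56 = 301.44.
Round 2 (the plaintiff proposes): the defendant can get 301.44 next round, worth 0.44 × 301.44 = 132.6336 now. The plaintiff offers 132.6336 and keeps 400 − 132.6336 = 267.3664.
So by rejecting in round 1, the plaintiff gets 267.3664 next round, worth 0.44 × 267.3664 = 117.641216 now.
Offer 139 ≥ 117.641216, so the plaintiff accepts.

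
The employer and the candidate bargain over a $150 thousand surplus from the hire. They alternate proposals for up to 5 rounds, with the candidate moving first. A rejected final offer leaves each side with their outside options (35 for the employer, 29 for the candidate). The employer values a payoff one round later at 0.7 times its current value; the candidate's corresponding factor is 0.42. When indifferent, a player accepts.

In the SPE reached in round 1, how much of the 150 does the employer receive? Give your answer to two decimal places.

81.83

Round 5 (the candidate proposes): the employer gets 35 if talks fail, so the candidate offers 35 and keeps 115.
Round 4 (the employer proposes): the candidate can get 115 next round, worth 0.42 × 115 = 48.3 now, so the employer offers 48.3, keeping 101.7.
Round 3 (the candidate proposes): the employer can get 101.7 next round, worth 0.7 × 101.7 = 71.19 now. The candidate offers 71.19 and keeps 150 − 71.19 = 78.81.
Round 2 (the employer proposes): the candidate can get 78.81 next round, worth 0.42 × 78.81 = 33.1002 now, so the employer offers 33.1002, keeping 116.8998.
Round 1 (the candidate proposes): the employer can get 116.8998 next round, worth 0.7 × 116.8998 = 81.82986 now, so the candidate offers 81.82986, keeping 68.17014.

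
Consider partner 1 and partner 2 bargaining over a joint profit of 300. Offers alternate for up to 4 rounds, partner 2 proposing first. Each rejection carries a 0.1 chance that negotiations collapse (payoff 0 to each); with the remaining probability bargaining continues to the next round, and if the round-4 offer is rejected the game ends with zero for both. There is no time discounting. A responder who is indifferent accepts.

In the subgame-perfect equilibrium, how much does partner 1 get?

245.7

Round 4 (partner 1 proposes): rejection yields 0 for partner 2; partner 1 offers 0 and keeps 300.
Round 3 (partner 2 proposes): rejecting gives partner 1 an expected 0.9 × 300 = 270, so partner 2 offers 270, keeping 30.
Round 2 (partner 1 proposes): rejecting gives partner 2 an expected 0.9 × 30 = 27. Partner 1 offers 27 and keeps 300 − 27 = 273.
Round 1 (partner 2 proposes): rejecting gives partner 1 an expected 0.9 × 273 = 245.7. Partner 2 offers 245.7 and keeps 300 − 245.7 = 54.3.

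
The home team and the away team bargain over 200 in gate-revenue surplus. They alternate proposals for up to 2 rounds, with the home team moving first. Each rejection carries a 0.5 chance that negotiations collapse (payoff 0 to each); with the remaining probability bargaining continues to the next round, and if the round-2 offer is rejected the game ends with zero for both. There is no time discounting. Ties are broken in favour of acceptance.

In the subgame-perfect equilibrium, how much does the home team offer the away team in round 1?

By backward induction:
Round 2 (the away team proposes): the home team will accept anything ≥ 0, so the away team offers 0 and keeps 200.
Round 1 (the home team proposes): rejecting gives the away team an expected 0.5 × 200 = 100, so the home team offers 100, keeping 100.

100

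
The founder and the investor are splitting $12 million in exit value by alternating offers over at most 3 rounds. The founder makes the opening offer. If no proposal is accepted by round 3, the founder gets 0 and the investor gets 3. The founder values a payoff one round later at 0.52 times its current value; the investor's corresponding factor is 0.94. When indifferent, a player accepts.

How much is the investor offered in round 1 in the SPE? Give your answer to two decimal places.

6.88

Round 3 (the founder proposes): the investor gets 3 if talks fail, so the founder offers 3 and keeps 9.
Round 2 (the investor proposes): the founder can get 9 next round, worth 0.52 × 9 = 4.68 now, so the investor offers 4.68, keeping 7.32.
Round 1 (the founder proposes): the investor can get 7.32 next round, worth 0.94 × 7.32 = 6.8808 now; the founder offers that and keeps 5.1192.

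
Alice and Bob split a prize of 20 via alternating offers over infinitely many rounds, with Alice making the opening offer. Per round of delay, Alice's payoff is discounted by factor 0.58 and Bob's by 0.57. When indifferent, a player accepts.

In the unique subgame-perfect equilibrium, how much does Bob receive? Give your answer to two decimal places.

When Alice proposes, Bob accepts any offer worth at least 0.57 times what Bob would get by proposing next round; and vice versa.
This gives x = 20 − 0.57y and y = 20 − 0.58x, where x and y are each side's share when it proposes.
Hence (1 − 0.57·0.58)x = 20(1 − 0.57), i.e. 0.6694·x = 8.6.
x ≈ 12.8473; Bob's share is 20 − x ≈ 7.1527.

7.15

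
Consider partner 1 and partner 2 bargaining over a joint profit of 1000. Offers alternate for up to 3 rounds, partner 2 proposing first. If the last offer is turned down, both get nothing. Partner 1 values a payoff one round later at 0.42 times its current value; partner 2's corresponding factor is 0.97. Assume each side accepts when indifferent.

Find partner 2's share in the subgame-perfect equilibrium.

987.4

Round 3 (partner 2 proposes): rejection yields 0 for partner 1; partner 2 offers 0 and keeps 1000.
Round 2 (partner 1 proposes): partner 2 can get 1000 next round, worth 0.97 × 1000 = 970 now; partner 1 offers that and keeps 30.
Round 1 (partner 2 proposes): partner 1 can get 30 next round, worth 0.42 × 30 = 12.6 now. Partner 2 offers 12.6 and keeps 1000 − 12.6 = 987.4.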